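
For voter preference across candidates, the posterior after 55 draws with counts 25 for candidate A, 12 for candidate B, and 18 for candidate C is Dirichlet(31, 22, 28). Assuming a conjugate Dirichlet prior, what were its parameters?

Dirichlet(6, 10, 10)

For a Dirichlet(α) prior with multinomial counts c, the posterior is Dirichlet(α + c) componentwise.
Subtract each count from the matching posterior parameter: 31−25=6, 22−12=10, 28−18=10.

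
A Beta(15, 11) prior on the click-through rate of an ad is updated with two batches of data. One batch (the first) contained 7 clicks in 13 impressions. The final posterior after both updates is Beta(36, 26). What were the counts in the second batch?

14 clicks and 9 non-clicks

Because Beta–binomial updating is additive in the counts, the combined data contributed (α_post−α_prior, β_post−β_prior) successes and failures.
Total across both batches: 36−15=21 clicks, 26−11=15 non-clicks.
Subtract the first batch: 21−7=14 clicks and 15−6=9 non-clicks.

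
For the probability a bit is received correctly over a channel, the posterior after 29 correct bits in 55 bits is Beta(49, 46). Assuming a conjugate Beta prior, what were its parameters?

Beta(20, 20)

A Beta(α, β) prior with s successes and f failures in binomial data gives a Beta(α+s, β+f) posterior.
Subtract the data counts: 49−29=20, 46−26=20.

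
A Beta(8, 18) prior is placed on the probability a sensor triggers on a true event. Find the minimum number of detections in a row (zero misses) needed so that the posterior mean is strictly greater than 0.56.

After k detections and 0 misses the posterior is Beta(8+k, 18), with mean (8+k)/(8+18+k).
Set (8+k)/(26+k) > 0.56 and solve: k > (0.56·26 − 8)/(1 − 0.56) = 14.909.
The smallest integer exceeding 14.909 is 15.

k = 15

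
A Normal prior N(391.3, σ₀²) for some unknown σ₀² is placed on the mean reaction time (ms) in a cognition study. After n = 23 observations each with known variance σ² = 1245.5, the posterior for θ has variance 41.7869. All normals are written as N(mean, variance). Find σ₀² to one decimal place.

Posterior precision equals prior precision plus data precision: 1/σ_n² = 1/σ₀² + n/σ².
So 1/σ₀² = 1/41.7869 − 23/1245.5 = 0.023931 − 0.018466 = 0.005465.
Hence σ₀² = 1/0.005465 ≈ 183.0.

σ₀² = 183.0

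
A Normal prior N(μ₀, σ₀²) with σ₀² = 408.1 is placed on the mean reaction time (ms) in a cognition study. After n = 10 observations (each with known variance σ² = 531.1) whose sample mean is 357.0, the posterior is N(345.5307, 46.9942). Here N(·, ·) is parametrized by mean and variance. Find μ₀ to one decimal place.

The posterior mean is a precision-weighted average: μ_n = (τ₀μ₀ + τ_data·x̄)/(τ₀+τ_data), with τ₀=1/σ₀² and τ_data=n/σ².
Here τ₀ = 1/408.1 = 0.002450 and τ_data = 10/531.1 = 0.018829, so τ_n = 0.021279.
Rearranging for μ₀: μ₀ = (μ_n·τ_n − τ_data·x̄)/τ₀ = (345.5307·0.021279 − 0.018829·357.0) / 0.002450 = 0.630595/0.002450 ≈ 257.4.

μ₀ = 257.4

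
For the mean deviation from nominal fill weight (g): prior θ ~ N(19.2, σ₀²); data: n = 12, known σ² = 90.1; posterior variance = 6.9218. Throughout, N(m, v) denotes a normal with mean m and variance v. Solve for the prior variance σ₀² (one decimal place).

For the Normal–Normal model with known σ², precisions add: τ_n = τ₀ + n/σ².
So 1/σ₀² = 1/6.9218 − 12/90.1 = 0.144471 − 0.133185 = 0.011286.
Hence σ₀² = 1/0.011286 ≈ 88.6.

σ₀² = 88.6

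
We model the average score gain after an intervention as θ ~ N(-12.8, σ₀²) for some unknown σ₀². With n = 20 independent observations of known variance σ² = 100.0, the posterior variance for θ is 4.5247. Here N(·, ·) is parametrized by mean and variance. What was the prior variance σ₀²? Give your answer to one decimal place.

σ₀² = 47.6

For the Normal–Normal model with known σ², precisions add: τ_n = τ₀ + n/σ².
So 1/σ₀² = 1/4.5247 − 20/100.0 = 0.221009 − 0.200000 = 0.021009.
Hence σ₀² = 1/0.021009 ≈ 47.6.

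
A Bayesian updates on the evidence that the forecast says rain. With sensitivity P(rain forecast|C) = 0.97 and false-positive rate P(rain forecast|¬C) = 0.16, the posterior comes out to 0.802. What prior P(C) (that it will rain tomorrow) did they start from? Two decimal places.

In odds form, posterior odds = prior odds × likelihood ratio, so prior odds = posterior odds ÷ LR.
Posterior odds = 0.802/(1−0.802) = 4.0505. LR = 0.97/0.16 = 6.0625.
Prior odds = 4.0505/6.0625 = 0.6681, so P(C) = 0.6681/(1+0.6681) ≈ 0.40.

P(C) = 0.40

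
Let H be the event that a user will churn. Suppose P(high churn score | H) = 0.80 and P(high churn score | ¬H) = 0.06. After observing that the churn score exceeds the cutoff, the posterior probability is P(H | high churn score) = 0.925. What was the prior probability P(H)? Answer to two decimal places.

Bayes' rule in odds form gives O(H|E) = O(H)·[P(E|H)/P(E|¬H)], hence O(H) = O(H|E)/LR.
Posterior odds = 0.925/(1−0.925) = 12.3333. LR = 0.80/0.06 = 13.3333.
Prior odds = 12.3333/13.3333 = 0.9250, so P(H) = 0.9250/(1+0.9250) ≈ 0.48.

P(H) = 0.48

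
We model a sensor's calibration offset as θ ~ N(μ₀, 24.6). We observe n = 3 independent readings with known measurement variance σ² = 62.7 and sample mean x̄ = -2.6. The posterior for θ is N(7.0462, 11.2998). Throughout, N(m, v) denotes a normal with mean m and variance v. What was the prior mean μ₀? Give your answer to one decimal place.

With known observation variance, the Normal–Normal posterior has precision τ_n = τ₀ + n/σ² and mean μ_n = (τ₀μ₀ + (n/σ²)x̄)/τ_n.
Here τ₀ = 1/24.6 = 0.040650 and τ_data = 3/62.7 = 0.047847, so τ_n = 0.088497.
Rearranging for μ₀: μ₀ = (μ_n·τ_n − τ_data·x̄)/τ₀ = (7.0462·0.088497 − 0.047847·-2.6) / 0.040650 = 0.747970/0.040650 ≈ 18.4.

μ₀ = 18.4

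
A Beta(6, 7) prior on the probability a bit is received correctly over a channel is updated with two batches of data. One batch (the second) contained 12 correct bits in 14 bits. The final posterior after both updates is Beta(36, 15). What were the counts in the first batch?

Sequential conjugate updates are equivalent to a single update on the pooled data, so total successes = posterior α − prior α and total failures = posterior β − prior β.
Total across both batches: 36−6=30 correct bits, 15−7=8 errors.
Subtract the second batch: 30−12=18 correct bits and 8−2=6 errors.

18 correct bits and 6 errors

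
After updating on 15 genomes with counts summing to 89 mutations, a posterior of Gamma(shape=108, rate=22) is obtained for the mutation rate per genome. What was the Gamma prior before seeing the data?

Gamma(shape=19, rate=7)

A Gamma(α, β) prior (rate parametrization) on a Poisson rate with n observations summing to S gives posterior Gamma(α+S, β+n).
So α = 108 − 89 = 19 and β = 22 − 15 = 7.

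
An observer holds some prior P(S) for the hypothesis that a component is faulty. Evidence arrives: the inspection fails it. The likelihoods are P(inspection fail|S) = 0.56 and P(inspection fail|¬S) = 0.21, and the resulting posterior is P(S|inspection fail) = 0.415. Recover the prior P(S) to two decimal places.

In odds form, posterior odds = prior odds × likelihood ratio, so prior odds = posterior odds ÷ LR.
Posterior odds = 0.415/(1−0.415) = 0.7094. LR = 0.56/0.21 = 2.6667.
Prior odds = 0.7094/2.6667 = 0.2660, so P(S) = 0.2660/(1+0.2660) ≈ 0.21.

P(S) = 0.21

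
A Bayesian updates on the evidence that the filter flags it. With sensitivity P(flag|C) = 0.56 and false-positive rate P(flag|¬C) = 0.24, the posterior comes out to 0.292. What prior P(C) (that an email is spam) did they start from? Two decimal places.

P(C) = 0.15

In odds form, posterior odds = prior odds × likelihood ratio, so prior odds = posterior odds ÷ LR.
Posterior odds = 0.292/(1−0.292) = 0.4124. LR = 0.56/0.24 = 2.3333.
Prior odds = 0.4124/2.3333 = 0.1767, so P(C) = 0.1767/(1+0.1767) ≈ 0.15.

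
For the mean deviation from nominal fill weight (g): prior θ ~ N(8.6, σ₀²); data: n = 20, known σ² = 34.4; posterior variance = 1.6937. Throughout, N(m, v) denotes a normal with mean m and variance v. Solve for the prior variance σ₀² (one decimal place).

σ₀² = 110.8

Posterior precision equals prior precision plus data precision: 1/σ_n² = 1/σ₀² + n/σ².
So 1/σ₀² = 1/1.6937 − 20/34.4 = 0.590423 − 0.581395 = 0.009028.
Hence σ₀² = 1/0.009028 ≈ 110.8.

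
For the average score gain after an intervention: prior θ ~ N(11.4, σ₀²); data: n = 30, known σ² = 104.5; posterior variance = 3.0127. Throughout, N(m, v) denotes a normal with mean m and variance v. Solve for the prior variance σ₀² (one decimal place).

Posterior precision equals prior precision plus data precision: 1/σ_n² = 1/σ₀² + n/σ².
So 1/σ₀² = 1/3.0127 − 30/104.5 = 0.331928 − 0.287081 = 0.044847.
Hence σ₀² = 1/0.044847 ≈ 22.3.

σ₀² = 22.3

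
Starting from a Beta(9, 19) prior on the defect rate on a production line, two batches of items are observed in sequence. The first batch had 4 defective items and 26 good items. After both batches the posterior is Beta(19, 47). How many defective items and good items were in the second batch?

6 defective items and 2 good items

Sequential conjugate updates are equivalent to a single update on the pooled data, so total successes = posterior α − prior α and total failures = posterior β − prior β.
Total across both batches: 19−9=10 defective items, 47−19=28 good items.
Subtract the first batch: 10−4=6 defective items and 28−26=2 good items.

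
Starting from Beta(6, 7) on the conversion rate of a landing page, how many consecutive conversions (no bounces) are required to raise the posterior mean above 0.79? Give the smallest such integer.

After k conversions and 0 bounces the posterior is Beta(6+k, 7), with mean (6+k)/(6+7+k).
Set (6+k)/(13+k) > 0.79 and solve: k > (0.79·13 − 6)/(1 − 0.79) = 20.333.
The smallest integer exceeding 20.333 is 21.

k = 21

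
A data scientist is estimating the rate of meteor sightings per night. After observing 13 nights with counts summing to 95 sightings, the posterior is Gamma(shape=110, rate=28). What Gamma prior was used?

Gamma(shape=15, rate=15)

A Gamma(α, β) prior (rate parametrization) on a Poisson rate with n observations summing to S gives posterior Gamma(α+S, β+n).
So α = 110 − 95 = 15 and β = 28 − 13 = 15.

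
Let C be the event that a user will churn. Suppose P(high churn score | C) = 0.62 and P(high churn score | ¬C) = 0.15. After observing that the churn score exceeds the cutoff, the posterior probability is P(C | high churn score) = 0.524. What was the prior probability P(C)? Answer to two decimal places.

P(C) = 0.21

Bayes' rule in odds form gives O(C|E) = O(C)·[P(E|C)/P(E|¬C)], hence O(C) = O(C|E)/LR.
Posterior odds = 0.524/(1−0.524) = 1.1008. LR = 0.62/0.15 = 4.1333.
Prior odds = 1.1008/4.1333 = 0.2663, so P(C) = 0.2663/(1+0.2663) ≈ 0.21.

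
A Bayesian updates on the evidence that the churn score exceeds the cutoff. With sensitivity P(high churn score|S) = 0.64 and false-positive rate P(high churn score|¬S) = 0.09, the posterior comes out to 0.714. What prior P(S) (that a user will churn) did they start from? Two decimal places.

P(S) = 0.26

Bayes' rule in odds form gives O(S|E) = O(S)·[P(E|S)/P(E|¬S)], hence O(S) = O(S|E)/LR.
Posterior odds = 0.714/(1−0.714) = 2.4965. LR = 0.64/0.09 = 7.1111.
Prior odds = 2.4965/7.1111 = 0.3511, so P(S) = 0.3511/(1+0.3511) ≈ 0.26.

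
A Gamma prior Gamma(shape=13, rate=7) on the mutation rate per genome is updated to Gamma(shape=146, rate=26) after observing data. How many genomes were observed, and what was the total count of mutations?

Gamma–Poisson conjugacy: posterior shape = α + Σxᵢ, posterior rate = β + n.
Matching: Σxᵢ = 146 − 13 = 133 and n = 26 − 7 = 19.

n = 19 genomes with total 133 mutations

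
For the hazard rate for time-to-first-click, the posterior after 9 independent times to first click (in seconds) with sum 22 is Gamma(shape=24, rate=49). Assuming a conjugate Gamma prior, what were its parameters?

Gamma–exponential conjugacy: posterior shape = α + n, posterior rate = β + Σtᵢ.
So α = 24 − 9 = 15 and β = 49 − 22 = 27.

Gamma(shape=15, rate=27)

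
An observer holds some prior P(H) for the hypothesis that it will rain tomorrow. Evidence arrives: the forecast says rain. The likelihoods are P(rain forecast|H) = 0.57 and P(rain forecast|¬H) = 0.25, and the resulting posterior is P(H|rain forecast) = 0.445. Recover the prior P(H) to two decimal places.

P(H) = 0.26

In odds form, posterior odds = prior odds × likelihood ratio, so prior odds = posterior odds ÷ LR.
Posterior odds = 0.445/(1−0.445) = 0.8018. LR = 0.57/0.25 = 2.2800.
Prior odds = 0.8018/2.2800 = 0.3517, so P(H) = 0.3517/(1+0.3517) ≈ 0.26.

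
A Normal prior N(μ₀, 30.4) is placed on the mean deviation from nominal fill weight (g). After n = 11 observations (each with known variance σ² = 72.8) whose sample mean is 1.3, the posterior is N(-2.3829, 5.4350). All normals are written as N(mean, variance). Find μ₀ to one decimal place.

The posterior mean is a precision-weighted average: μ_n = (τ₀μ₀ + τ_data·x̄)/(τ₀+τ_data), with τ₀=1/σ₀² and τ_data=n/σ².
Here τ₀ = 1/30.4 = 0.032895 and τ_data = 11/72.8 = 0.151099, so τ_n = 0.183994.
Rearranging for μ₀: μ₀ = (μ_n·τ_n − τ_data·x̄)/τ₀ = (-2.3829·0.183994 − 0.151099·1.3) / 0.032895 = -0.634868/0.032895 ≈ -19.3.

μ₀ = -19.3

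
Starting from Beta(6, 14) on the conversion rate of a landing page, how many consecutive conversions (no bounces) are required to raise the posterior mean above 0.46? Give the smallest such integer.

k = 6

After k conversions and 0 bounces the posterior is Beta(6+k, 14), with mean (6+k)/(6+14+k).
Set (6+k)/(20+k) > 0.46 and solve: k > (0.46·20 − 6)/(1 − 0.46) = 5.926.
The smallest integer exceeding 5.926 is 6, and checking k=6: (12)/(26) = 0.4615 > 0.46.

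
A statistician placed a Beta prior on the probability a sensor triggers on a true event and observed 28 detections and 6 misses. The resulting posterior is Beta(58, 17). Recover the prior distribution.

Beta(30, 11)

A Beta(a, b) prior with s successes and f failures in binomial data gives a Beta(a+s, b+f) posterior.
So a = 58 − 28 = 30 and b = 17 − 6 = 11.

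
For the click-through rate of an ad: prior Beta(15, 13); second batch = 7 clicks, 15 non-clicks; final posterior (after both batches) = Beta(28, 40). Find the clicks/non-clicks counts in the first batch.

6 clicks and 12 non-clicks

Because Beta–binomial updating is additive in the counts, the combined data contributed (α_post−α_prior, β_post−β_prior) successes and failures.
Total across both batches: 28−15=13 clicks, 40−13=27 non-clicks.
Subtract the second batch: 13−7=6 clicks and 27−15=12 non-clicks.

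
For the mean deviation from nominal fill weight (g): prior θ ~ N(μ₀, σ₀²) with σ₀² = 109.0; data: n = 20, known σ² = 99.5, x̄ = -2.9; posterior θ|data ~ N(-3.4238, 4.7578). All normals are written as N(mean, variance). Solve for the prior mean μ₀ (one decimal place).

μ₀ = -14.9

With known observation variance, the Normal–Normal posterior has precision τ_n = τ₀ + n/σ² and mean μ_n = (τ₀μ₀ + (n/σ²)x̄)/τ_n.
Here τ₀ = 1/109.0 = 0.009174 and τ_data = 20/99.5 = 0.201005, so τ_n = 0.210179.
Rearranging for μ₀: μ₀ = (μ_n·τ_n − τ_data·x̄)/τ₀ = (-3.4238·0.210179 − 0.201005·-2.9) / 0.009174 = -0.136696/0.009174 ≈ -14.9.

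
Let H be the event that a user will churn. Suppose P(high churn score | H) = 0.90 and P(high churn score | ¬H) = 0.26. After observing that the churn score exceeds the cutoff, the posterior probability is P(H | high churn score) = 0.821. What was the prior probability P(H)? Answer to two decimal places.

P(H) = 0.57

In odds form, posterior odds = prior odds × likelihood ratio, so prior odds = posterior odds ÷ LR.
Posterior odds = 0.821/(1−0.821) = 4.5866. LR = 0.90/0.26 = 3.4615.
Prior odds = 4.5866/3.4615 = 1.3250, so P(H) = 1.3250/(1+1.3250) ≈ 0.57.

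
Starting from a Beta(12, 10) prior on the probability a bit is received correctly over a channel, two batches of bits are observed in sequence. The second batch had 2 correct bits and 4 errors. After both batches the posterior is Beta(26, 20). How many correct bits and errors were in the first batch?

Sequential conjugate updates are equivalent to a single update on the pooled data, so total successes = posterior α − prior α and total failures = posterior β − prior β.
Total across both batches: 26−12=14 correct bits, 20−10=10 errors.
Subtract the second batch: 14−2=12 correct bits and 10−4=6 errors.

12 correct bits and 6 errors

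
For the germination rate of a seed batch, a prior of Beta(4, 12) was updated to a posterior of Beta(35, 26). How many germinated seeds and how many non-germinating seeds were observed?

31 germinated seeds and 14 non-germinating seeds

Beta is conjugate to the binomial likelihood: posterior = Beta(a+s, b+f).
Match parameters: s=35−4=31, f=26−12=14.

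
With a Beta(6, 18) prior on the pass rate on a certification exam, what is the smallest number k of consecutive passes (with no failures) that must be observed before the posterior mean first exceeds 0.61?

After k passes and 0 failures the posterior is Beta(6+k, 18), with mean (6+k)/(6+18+k).
Set (6+k)/(24+k) > 0.61 and solve: k > (0.61·24 − 6)/(1 − 0.61) = 22.154.
The smallest integer exceeding 22.154 is 23, and checking k=23: (29)/(47) = 0.6170 > 0.61.

k = 23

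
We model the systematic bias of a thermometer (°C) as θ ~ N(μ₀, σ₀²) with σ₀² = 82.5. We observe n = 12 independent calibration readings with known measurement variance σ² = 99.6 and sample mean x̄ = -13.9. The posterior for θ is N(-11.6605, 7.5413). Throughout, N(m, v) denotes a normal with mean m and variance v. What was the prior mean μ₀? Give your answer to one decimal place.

With known observation variance, the Normal–Normal posterior has precision τ_n = τ₀ + n/σ² and mean μ_n = (τ₀μ₀ + (n/σ²)x̄)/τ_n.
Here τ₀ = 1/82.5 = 0.012121 and τ_data = 12/99.6 = 0.120482, so τ_n = 0.132603.
Rearranging for μ₀: μ₀ = (μ_n·τ_n − τ_data·x̄)/τ₀ = (-11.6605·0.132603 − 0.120482·-13.9) / 0.012121 = 0.128483/0.012121 ≈ 10.6.

μ₀ = 10.6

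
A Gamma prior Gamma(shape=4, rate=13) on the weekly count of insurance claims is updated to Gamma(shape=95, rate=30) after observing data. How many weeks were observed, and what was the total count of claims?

A Gamma(α, β) prior (rate parametrization) on a Poisson rate with n observations summing to S gives posterior Gamma(α+S, β+n).
Matching: Σxᵢ = 95 − 4 = 91 and n = 30 − 13 = 17.

n = 17 weeks with total 91 claims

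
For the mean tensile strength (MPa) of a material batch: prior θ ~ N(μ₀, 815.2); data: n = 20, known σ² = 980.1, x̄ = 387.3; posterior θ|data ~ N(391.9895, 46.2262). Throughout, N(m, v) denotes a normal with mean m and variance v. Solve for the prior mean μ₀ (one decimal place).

μ₀ = 470.0

The posterior mean is a precision-weighted average: μ_n = (τ₀μ₀ + τ_data·x̄)/(τ₀+τ_data), with τ₀=1/σ₀² and τ_data=n/σ².
Here τ₀ = 1/815.2 = 0.001227 and τ_data = 20/980.1 = 0.020406, so τ_n = 0.021633.
Rearranging for μ₀: μ₀ = (μ_n·τ_n − τ_data·x̄)/τ₀ = (391.9895·0.021633 − 0.020406·387.3) / 0.001227 = 0.576665/0.001227 ≈ 470.0.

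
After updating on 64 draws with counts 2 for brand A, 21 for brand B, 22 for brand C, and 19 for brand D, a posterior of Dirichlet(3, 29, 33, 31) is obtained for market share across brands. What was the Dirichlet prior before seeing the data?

For a Dirichlet(α) prior with multinomial counts c, the posterior is Dirichlet(α + c) componentwise.
Subtract each count from the matching posterior parameter: 3−2=1, 29−21=8, 33−22=11, 31−19=12.

Dirichlet(1, 8, 11, 12)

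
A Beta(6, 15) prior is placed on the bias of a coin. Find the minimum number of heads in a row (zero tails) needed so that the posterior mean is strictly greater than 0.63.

k = 20

After k heads and 0 tails the posterior is Beta(6+k, 15), with mean (6+k)/(6+15+k).
Set (6+k)/(21+k) > 0.63 and solve: k > (0.63·21 − 6)/(1 − 0.63) = 19.541.
The smallest integer exceeding 19.541 is 20.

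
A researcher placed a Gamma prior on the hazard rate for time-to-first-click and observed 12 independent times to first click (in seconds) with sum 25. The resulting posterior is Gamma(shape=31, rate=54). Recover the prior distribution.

For an exponential likelihood with a Gamma(α, β) prior on the rate, n observations with total T give posterior Gamma(α+n, β+T).
So α = 31 − 12 = 19 and β = 54 − 25 = 29.

Gamma(shape=19, rate=29)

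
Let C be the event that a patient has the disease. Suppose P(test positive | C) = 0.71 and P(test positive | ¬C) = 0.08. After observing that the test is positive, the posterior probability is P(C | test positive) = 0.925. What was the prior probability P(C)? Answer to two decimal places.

P(C) = 0.58

Bayes' rule in odds form gives O(C|E) = O(C)·[P(E|C)/P(E|¬C)], hence O(C) = O(C|E)/LR.
Posterior odds = 0.925/(1−0.925) = 12.3333. LR = 0.71/0.08 = 8.8750.
Prior odds = 12.3333/8.8750 = 1.3897, so P(C) = 1.3897/(1+1.3897) ≈ 0.58.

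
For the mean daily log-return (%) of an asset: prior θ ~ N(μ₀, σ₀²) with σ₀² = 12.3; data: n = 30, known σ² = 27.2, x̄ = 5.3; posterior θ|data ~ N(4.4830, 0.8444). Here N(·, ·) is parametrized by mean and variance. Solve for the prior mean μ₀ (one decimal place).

With known observation variance, the Normal–Normal posterior has precision τ_n = τ₀ + n/σ² and mean μ_n = (τ₀μ₀ + (n/σ²)x̄)/τ_n.
Here τ₀ = 1/12.3 = 0.081301 and τ_data = 30/27.2 = 1.102941, so τ_n = 1.184242.
Rearranging for μ₀: μ₀ = (μ_n·τ_n − τ_data·x̄)/τ₀ = (4.4830·1.184242 − 1.102941·5.3) / 0.081301 = -0.536630/0.081301 ≈ -6.6.

μ₀ = -6.6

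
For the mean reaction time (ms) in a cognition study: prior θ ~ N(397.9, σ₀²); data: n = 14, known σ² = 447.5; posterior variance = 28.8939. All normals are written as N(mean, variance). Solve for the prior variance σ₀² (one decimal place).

Posterior precision equals prior precision plus data precision: 1/σ_n² = 1/σ₀² + n/σ².
So 1/σ₀² = 1/28.8939 − 14/447.5 = 0.034609 − 0.031285 = 0.003324.
Hence σ₀² = 1/0.003324 ≈ 300.8.

σ₀² = 300.8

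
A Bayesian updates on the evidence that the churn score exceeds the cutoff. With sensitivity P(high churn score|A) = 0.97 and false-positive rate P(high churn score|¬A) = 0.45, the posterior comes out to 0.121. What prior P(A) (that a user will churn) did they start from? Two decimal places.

In odds form, posterior odds = prior odds × likelihood ratio, so prior odds = posterior odds ÷ LR.
Posterior odds = 0.121/(1−0.121) = 0.1377. LR = 0.97/0.45 = 2.1556.
Prior odds = 0.1377/2.1556 = 0.0639, so P(A) = 0.0639/(1+0.0639) ≈ 0.06.

P(A) = 0.06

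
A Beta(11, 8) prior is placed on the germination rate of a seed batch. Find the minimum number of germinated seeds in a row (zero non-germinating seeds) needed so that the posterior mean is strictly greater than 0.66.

After k germinated seeds and 0 non-germinating seeds the posterior is Beta(11+k, 8), with mean (11+k)/(11+8+k).
Set (11+k)/(19+k) > 0.66 and solve: k > (0.66·19 − 11)/(1 − 0.66) = 4.529.
The smallest integer exceeding 4.529 is 5, and checking k=5: (16)/(24) = 0.6667 > 0.66.

k = 5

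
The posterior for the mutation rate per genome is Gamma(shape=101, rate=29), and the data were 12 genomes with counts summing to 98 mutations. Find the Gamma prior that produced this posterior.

A Gamma(α, β) prior (rate parametrization) on a Poisson rate with n observations summing to S gives posterior Gamma(α+S, β+n).
So α = 101 − 98 = 3 and β = 29 − 12 = 17.

Gamma(shape=3, rate=17)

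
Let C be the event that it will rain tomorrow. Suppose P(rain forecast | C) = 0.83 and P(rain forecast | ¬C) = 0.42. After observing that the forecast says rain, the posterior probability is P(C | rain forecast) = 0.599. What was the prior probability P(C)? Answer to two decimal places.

In odds form, posterior odds = prior odds × likelihood ratio, so prior odds = posterior odds ÷ LR.
Posterior odds = 0.599/(1−0.599) = 1.4938. LR = 0.83/0.42 = 1.9762.
Prior odds = 1.4938/1.9762 = 0.7559, so P(C) = 0.7559/(1+0.7559) ≈ 0.43.

P(C) = 0.43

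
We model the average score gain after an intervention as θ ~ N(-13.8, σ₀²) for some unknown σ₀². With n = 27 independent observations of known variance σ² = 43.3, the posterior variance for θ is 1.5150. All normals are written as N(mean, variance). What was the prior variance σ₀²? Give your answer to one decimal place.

For the Normal–Normal model with known σ², precisions add: τ_n = τ₀ + n/σ².
So 1/σ₀² = 1/1.5150 − 27/43.3 = 0.660066 − 0.623557 = 0.036509.
Hence σ₀² = 1/0.036509 ≈ 27.4.

σ₀² = 27.4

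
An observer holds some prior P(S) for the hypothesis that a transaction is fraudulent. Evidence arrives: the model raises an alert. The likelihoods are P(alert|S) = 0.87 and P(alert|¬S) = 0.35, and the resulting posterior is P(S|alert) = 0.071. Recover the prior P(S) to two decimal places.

P(S) = 0.03

Bayes' rule in odds form gives O(S|E) = O(S)·[P(E|S)/P(E|¬S)], hence O(S) = O(S|E)/LR.
Posterior odds = 0.071/(1−0.071) = 0.0764. LR = 0.87/0.35 = 2.4857.
Prior odds = 0.0764/2.4857 = 0.0307, so P(S) = 0.0307/(1+0.0307) ≈ 0.03.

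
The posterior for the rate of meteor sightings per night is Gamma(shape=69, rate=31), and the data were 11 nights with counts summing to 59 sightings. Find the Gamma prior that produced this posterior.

Gamma–Poisson conjugacy: posterior shape = α + Σxᵢ, posterior rate = β + n.
So α = 69 − 59 = 10 and β = 31 − 11 = 20.

Gamma(shape=10, rate=20)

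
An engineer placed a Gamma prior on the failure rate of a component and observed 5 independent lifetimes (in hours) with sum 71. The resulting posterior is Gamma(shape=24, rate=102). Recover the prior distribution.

Gamma–exponential conjugacy: posterior shape = α + n, posterior rate = β + Σtᵢ.
So α = 24 − 5 = 19 and β = 102 − 71 = 31.

Gamma(shape=19, rate=31)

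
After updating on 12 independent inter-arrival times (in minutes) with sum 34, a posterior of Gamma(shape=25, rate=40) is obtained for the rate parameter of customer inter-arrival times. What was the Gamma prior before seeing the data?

Gamma(shape=13, rate=6)

Gamma–exponential conjugacy: posterior shape = α + n, posterior rate = β + Σtᵢ.
So α = 25 − 12 = 13 and β = 40 − 34 = 6.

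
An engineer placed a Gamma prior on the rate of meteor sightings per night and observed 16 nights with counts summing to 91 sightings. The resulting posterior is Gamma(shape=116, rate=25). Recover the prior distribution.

Gamma(shape=25, rate=9)

A Gamma(α, β) prior (rate parametrization) on a Poisson rate with n observations summing to S gives posterior Gamma(α+S, β+n).
So α = 116 − 91 = 25 and β = 25 − 16 = 9.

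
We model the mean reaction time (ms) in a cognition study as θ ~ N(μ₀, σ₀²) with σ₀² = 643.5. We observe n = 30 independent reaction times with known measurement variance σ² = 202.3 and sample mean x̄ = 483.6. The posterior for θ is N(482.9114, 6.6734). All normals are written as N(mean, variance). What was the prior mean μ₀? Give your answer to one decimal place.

With known observation variance, the Normal–Normal posterior has precision τ_n = τ₀ + n/σ² and mean μ_n = (τ₀μ₀ + (n/σ²)x̄)/τ_n.
Here τ₀ = 1/643.5 = 0.001554 and τ_data = 30/202.3 = 0.148295, so τ_n = 0.149849.
Rearranging for μ₀: μ₀ = (μ_n·τ_n − τ_data·x̄)/τ₀ = (482.9114·0.149849 − 0.148295·483.6) / 0.001554 = 0.648328/0.001554 ≈ 417.2.

μ₀ = 417.2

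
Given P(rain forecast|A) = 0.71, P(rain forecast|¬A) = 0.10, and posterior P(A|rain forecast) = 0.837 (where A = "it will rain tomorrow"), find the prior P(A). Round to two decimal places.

Bayes' rule in odds form gives O(A|E) = O(A)·[P(E|A)/P(E|¬A)], hence O(A) = O(A|E)/LR.
Posterior odds = 0.837/(1−0.837) = 5.1350. LR = 0.71/0.10 = 7.1000.
Prior odds = 5.1350/7.1000 = 0.7232, so P(A) = 0.7232/(1+0.7232) ≈ 0.42.

P(A) = 0.42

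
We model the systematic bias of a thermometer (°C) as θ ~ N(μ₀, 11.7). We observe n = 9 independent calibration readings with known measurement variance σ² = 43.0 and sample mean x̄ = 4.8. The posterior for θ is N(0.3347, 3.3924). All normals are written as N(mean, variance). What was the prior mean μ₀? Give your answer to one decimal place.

With known observation variance, the Normal–Normal posterior has precision τ_n = τ₀ + n/σ² and mean μ_n = (τ₀μ₀ + (n/σ²)x̄)/τ_n.
Here τ₀ = 1/11.7 = 0.085470 and τ_data = 9/43.0 = 0.209302, so τ_n = 0.294772.
Rearranging for μ₀: μ₀ = (μ_n·τ_n − τ_data·x̄)/τ₀ = (0.3347·0.294772 − 0.209302·4.8) / 0.085470 = -0.905989/0.085470 ≈ -10.6.

μ₀ = -10.6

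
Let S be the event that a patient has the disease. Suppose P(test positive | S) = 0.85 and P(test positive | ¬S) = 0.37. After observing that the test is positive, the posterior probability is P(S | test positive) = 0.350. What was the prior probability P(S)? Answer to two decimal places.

P(S) = 0.19

Bayes' rule in odds form gives O(S|E) = O(S)·[P(E|S)/P(E|¬S)], hence O(S) = O(S|E)/LR.
Posterior odds = 0.350/(1−0.350) = 0.5385. LR = 0.85/0.37 = 2.2973.
Prior odds = 0.5385/2.2973 = 0.2344, so P(S) = 0.2344/(1+0.2344) ≈ 0.19.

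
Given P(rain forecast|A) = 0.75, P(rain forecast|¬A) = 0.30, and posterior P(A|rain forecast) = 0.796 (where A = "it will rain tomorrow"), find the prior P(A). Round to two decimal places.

P(A) = 0.61

Bayes' rule in odds form gives O(A|E) = O(A)·[P(E|A)/P(E|¬A)], hence O(A) = O(A|E)/LR.
Posterior odds = 0.796/(1−0.796) = 3.9020. LR = 0.75/0.30 = 2.5000.
Prior odds = 3.9020/2.5000 = 1.5608, so P(A) = 1.5608/(1+1.5608) ≈ 0.61.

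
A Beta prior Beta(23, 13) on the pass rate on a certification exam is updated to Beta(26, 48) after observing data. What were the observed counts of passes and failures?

3 passes and 35 failures

Beta is conjugate to the binomial likelihood: posterior = Beta(α+s, β+f).
Match parameters: s=26−23=3, f=48−13=35.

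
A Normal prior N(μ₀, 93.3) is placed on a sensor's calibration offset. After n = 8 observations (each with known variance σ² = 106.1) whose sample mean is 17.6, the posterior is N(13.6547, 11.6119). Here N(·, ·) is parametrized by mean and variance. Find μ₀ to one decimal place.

With known observation variance, the Normal–Normal posterior has precision τ_n = τ₀ + n/σ² and mean μ_n = (τ₀μ₀ + (n/σ²)x̄)/τ_n.
Here τ₀ = 1/93.3 = 0.010718 and τ_data = 8/106.1 = 0.075401, so τ_n = 0.086119.
Rearranging for μ₀: μ₀ = (μ_n·τ_n − τ_data·x̄)/τ₀ = (13.6547·0.086119 − 0.075401·17.6) / 0.010718 = -0.151128/0.010718 ≈ -14.1.

μ₀ = -14.1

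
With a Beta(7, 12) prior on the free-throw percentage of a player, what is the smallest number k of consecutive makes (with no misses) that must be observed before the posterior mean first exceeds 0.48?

k = 5

After k makes and 0 misses the posterior is Beta(7+k, 12), with mean (7+k)/(7+12+k).
Set (7+k)/(19+k) > 0.48 and solve: k > (0.48·19 − 7)/(1 − 0.48) = 4.077.
The smallest integer exceeding 4.077 is 5, and checking k=5: (12)/(24) = 0.5000 > 0.48.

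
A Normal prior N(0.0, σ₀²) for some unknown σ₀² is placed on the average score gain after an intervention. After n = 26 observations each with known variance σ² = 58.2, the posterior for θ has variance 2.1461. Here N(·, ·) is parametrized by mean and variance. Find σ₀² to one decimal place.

Posterior precision equals prior precision plus data precision: 1/σ_n² = 1/σ₀² + n/σ².
So 1/σ₀² = 1/2.1461 − 26/58.2 = 0.465962 − 0.446735 = 0.019227.
Hence σ₀² = 1/0.019227 ≈ 52.0.

σ₀² = 52.0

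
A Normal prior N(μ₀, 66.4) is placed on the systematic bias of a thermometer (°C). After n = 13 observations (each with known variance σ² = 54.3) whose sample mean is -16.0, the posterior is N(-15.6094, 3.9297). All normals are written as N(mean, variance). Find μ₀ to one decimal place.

With known observation variance, the Normal–Normal posterior has precision τ_n = τ₀ + n/σ² and mean μ_n = (τ₀μ₀ + (n/σ²)x̄)/τ_n.
Here τ₀ = 1/66.4 = 0.015060 and τ_data = 13/54.3 = 0.239411, so τ_n = 0.254471.
Rearranging for μ₀: μ₀ = (μ_n·τ_n − τ_data·x̄)/τ₀ = (-15.6094·0.254471 − 0.239411·-16.0) / 0.015060 = -0.141564/0.015060 ≈ -9.4.

μ₀ = -9.4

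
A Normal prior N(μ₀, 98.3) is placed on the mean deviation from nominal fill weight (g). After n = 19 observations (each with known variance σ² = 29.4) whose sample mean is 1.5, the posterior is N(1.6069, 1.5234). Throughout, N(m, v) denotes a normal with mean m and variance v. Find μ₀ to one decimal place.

μ₀ = 8.4

The posterior mean is a precision-weighted average: μ_n = (τ₀μ₀ + τ_data·x̄)/(τ₀+τ_data), with τ₀=1/σ₀² and τ_data=n/σ².
Here τ₀ = 1/98.3 = 0.010173 and τ_data = 19/29.4 = 0.646259, so τ_n = 0.656432.
Rearranging for μ₀: μ₀ = (μ_n·τ_n − τ_data·x̄)/τ₀ = (1.6069·0.656432 − 0.646259·1.5) / 0.010173 = 0.085432/0.010173 ≈ 8.4.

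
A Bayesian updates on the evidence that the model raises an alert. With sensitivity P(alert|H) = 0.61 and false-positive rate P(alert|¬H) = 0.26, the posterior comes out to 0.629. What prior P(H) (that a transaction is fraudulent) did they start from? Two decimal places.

P(H) = 0.42

Bayes' rule in odds form gives O(H|E) = O(H)·[P(E|H)/P(E|¬H)], hence O(H) = O(H|E)/LR.
Posterior odds = 0.629/(1−0.629) = 1.6954. LR = 0.61/0.26 = 2.3462.
Prior odds = 1.6954/2.3462 = 0.7226, so P(H) = 0.7226/(1+0.7226) ≈ 0.42.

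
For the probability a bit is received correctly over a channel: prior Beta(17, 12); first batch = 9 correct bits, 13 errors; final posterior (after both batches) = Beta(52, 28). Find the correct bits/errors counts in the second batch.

26 correct bits and 3 errors

Because Beta–binomial updating is additive in the counts, the combined data contributed (α_post−α_prior, β_post−β_prior) successes and failures.
Total across both batches: 52−17=35 correct bits, 28−12=16 errors.
Subtract the first batch: 35−9=26 correct bits and 16−13=3 errors.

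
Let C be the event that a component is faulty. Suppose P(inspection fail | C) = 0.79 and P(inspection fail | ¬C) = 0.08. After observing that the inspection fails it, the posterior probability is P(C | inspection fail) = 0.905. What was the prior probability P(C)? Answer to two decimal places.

P(C) = 0.49

Bayes' rule in odds form gives O(C|E) = O(C)·[P(E|C)/P(E|¬C)], hence O(C) = O(C|E)/LR.
Posterior odds = 0.905/(1−0.905) = 9.5263. LR = 0.79/0.08 = 9.8750.
Prior odds = 9.5263/9.8750 = 0.9647, so P(C) = 0.9647/(1+0.9647) ≈ 0.49.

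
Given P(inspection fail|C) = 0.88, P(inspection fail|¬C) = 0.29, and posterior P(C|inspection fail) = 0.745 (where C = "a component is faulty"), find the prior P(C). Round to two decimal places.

In odds form, posterior odds = prior odds × likelihood ratio, so prior odds = posterior odds ÷ LR.
Posterior odds = 0.745/(1−0.745) = 2.9216. LR = 0.88/0.29 = 3.0345.
Prior odds = 2.9216/3.0345 = 0.9628, so P(C) = 0.9628/(1+0.9628) ≈ 0.49.

P(C) = 0.49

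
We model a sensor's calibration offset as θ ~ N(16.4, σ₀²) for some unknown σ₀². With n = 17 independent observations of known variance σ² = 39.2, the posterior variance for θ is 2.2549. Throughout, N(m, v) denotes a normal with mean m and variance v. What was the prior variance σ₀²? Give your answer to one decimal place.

For the Normal–Normal model with known σ², precisions add: τ_n = τ₀ + n/σ².
So 1/σ₀² = 1/2.2549 − 17/39.2 = 0.443479 − 0.433673 = 0.009806.
Hence σ₀² = 1/0.009806 ≈ 102.0.

σ₀² = 102.0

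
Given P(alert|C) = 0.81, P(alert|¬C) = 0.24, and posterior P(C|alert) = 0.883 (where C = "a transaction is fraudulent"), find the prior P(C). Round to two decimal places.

P(C) = 0.69

In odds form, posterior odds = prior odds × likelihood ratio, so prior odds = posterior odds ÷ LR.
Posterior odds = 0.883/(1−0.883) = 7.5470. LR = 0.81/0.24 = 3.3750.
Prior odds = 7.5470/3.3750 = 2.2361, so P(C) = 2.2361/(1+2.2361) ≈ 0.69.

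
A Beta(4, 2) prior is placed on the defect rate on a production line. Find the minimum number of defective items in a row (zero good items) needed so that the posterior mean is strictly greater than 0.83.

k = 6

After k defective items and 0 good items the posterior is Beta(4+k, 2), with mean (4+k)/(4+2+k).
Set (4+k)/(6+k) > 0.83 and solve: k > (0.83·6 − 4)/(1 − 0.83) = 5.765.
The smallest integer exceeding 5.765 is 6.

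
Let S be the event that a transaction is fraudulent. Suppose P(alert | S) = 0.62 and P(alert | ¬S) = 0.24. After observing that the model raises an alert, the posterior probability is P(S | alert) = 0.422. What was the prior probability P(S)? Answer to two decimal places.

P(S) = 0.22

In odds form, posterior odds = prior odds × likelihood ratio, so prior odds = posterior odds ÷ LR.
Posterior odds = 0.422/(1−0.422) = 0.7301. LR = 0.62/0.24 = 2.5833.
Prior odds = 0.7301/2.5833 = 0.2826, so P(S) = 0.2826/(1+0.2826) ≈ 0.22.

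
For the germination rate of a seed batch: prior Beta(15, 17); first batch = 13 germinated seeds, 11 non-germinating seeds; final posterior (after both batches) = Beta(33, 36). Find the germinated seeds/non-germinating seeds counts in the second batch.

5 germinated seeds and 8 non-germinating seeds

Sequential conjugate updates are equivalent to a single update on the pooled data, so total successes = posterior α − prior α and total failures = posterior β − prior β.
Total across both batches: 33−15=18 germinated seeds, 36−17=19 non-germinating seeds.
Subtract the first batch: 18−13=5 germinated seeds and 19−11=8 non-germinating seeds.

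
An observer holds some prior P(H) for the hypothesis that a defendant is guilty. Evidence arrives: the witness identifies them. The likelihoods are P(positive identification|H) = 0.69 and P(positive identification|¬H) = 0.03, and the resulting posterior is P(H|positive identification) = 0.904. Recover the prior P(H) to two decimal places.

Bayes' rule in odds form gives O(H|E) = O(H)·[P(E|H)/P(E|¬H)], hence O(H) = O(H|E)/LR.
Posterior odds = 0.904/(1−0.904) = 9.4167. LR = 0.69/0.03 = 23.0000.
Prior odds = 9.4167/23.0000 = 0.4094, so P(H) = 0.4094/(1+0.4094) ≈ 0.29.

P(H) = 0.29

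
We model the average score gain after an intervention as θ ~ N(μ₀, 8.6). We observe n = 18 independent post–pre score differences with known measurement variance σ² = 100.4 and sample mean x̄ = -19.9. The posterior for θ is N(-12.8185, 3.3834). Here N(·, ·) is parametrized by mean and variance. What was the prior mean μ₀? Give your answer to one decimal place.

μ₀ = -1.9

The posterior mean is a precision-weighted average: μ_n = (τ₀μ₀ + τ_data·x̄)/(τ₀+τ_data), with τ₀=1/σ₀² and τ_data=n/σ².
Here τ₀ = 1/8.6 = 0.116279 and τ_data = 18/100.4 = 0.179283, so τ_n = 0.295562.
Rearranging for μ₀: μ₀ = (μ_n·τ_n − τ_data·x̄)/τ₀ = (-12.8185·0.295562 − 0.179283·-19.9) / 0.116279 = -0.220930/0.116279 ≈ -1.9.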